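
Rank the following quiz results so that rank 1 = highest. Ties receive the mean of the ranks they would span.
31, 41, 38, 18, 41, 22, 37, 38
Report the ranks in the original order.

6, 1.5, 3.5, 8, 1.5, 7, 5, 3.5

Sorted (descending): 41, 41, 38, 38, 37, 31, 22, 18
The 2 values of 41 occupy positions 1–2 → average rank (1+2)/2 = 1.5.
The 2 values of 38 occupy positions 3–4 → average rank (3+4)/2 = 3.5.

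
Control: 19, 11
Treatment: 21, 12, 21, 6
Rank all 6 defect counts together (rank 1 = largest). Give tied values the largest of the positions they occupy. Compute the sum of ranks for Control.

8

Sorted (descending): 21, 21, 19, 12, 11, 6
The 2 values of 21 occupy positions 1–2 → each gets rank 2.
Control values → pooled ranks: 19→3, 11→5
Rank sum = 3 + 5 = 8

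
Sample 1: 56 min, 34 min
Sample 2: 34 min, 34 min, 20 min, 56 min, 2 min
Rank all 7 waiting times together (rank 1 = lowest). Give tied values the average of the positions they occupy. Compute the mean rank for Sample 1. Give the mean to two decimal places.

Sorted (ascending): 2, 20, 34, 34, 34, 56, 56
The 3 values of 34 occupy positions 3–5 → average rank 4.
The 2 values of 56 occupy positions 6–7 → average rank (6+7)/2 = 6.5.
Sample 1 values → pooled ranks: 56→6.5, 34→4
Mean rank = (6.5 + 4) / 2 = 5.25

5.25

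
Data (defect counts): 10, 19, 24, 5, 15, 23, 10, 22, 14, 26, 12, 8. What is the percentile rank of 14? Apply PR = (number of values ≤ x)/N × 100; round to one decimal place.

50.0

N = 12.
Strictly below 14: 5. Equal to 14: 1.
PR = 6/12 × 100 = 50.0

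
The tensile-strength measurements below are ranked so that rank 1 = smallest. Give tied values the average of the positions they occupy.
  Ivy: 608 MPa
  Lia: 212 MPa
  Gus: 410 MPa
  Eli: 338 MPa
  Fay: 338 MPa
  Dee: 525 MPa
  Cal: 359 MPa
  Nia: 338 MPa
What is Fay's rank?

Sorted (ascending): 212, 338, 338, 338, 359, 410, 525, 608
The 3 values of 338 occupy positions 2–4 → average rank 3.
Fay has value 338 MPa → rank 3.

3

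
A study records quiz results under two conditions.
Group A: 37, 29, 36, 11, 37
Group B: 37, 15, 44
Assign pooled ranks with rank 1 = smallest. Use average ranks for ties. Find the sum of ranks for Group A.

20

Sorted (ascending): 11, 15, 29, 36, 37, 37, 37, 44
The 3 values of 37 occupy positions 5–7 → average rank 6.
Group A values → pooled ranks: 37→6, 29→3, 36→4, 11→1, 37→6
Rank sum = 6 + 3 + 4 + 1 + 6 = 20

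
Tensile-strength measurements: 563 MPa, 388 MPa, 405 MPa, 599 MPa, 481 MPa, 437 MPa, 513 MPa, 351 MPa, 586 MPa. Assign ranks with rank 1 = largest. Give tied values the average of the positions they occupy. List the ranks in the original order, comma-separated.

Sorted (descending): 599, 586, 563, 513, 481, 437, 405, 388, 351
No ties — each value takes its position as its rank.

3, 8, 7, 1, 5, 6, 4, 9, 2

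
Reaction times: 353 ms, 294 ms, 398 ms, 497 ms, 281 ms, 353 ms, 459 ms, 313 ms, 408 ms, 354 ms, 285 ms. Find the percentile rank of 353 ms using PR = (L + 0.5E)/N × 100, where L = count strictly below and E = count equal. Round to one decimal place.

N = 11.
Strictly below 353: 4. Equal to 353: 2.
PR = (4 + 0.5·2)/11 × 100 = 45.5

45.5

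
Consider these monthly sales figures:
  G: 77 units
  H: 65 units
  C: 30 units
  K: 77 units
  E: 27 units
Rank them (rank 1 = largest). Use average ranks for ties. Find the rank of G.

1.5

Sorted (descending): 77, 77, 65, 30, 27
The 2 values of 77 occupy positions 1–2 → average rank (1+2)/2 = 1.5.
G has value 77 units → rank 1.5.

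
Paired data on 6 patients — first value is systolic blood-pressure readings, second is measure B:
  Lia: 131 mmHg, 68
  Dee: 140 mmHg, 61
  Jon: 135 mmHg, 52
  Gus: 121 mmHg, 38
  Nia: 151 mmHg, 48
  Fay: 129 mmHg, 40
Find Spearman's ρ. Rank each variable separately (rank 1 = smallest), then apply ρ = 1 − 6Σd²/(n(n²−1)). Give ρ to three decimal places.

Ranks of variable 1: 3, 5, 4, 1, 6, 2
Ranks of variable 2: 6, 5, 4, 1, 3, 2
d = r₁ − r₂: -3, 0, 0, 0, 3, 0
d²: 9, 0, 0, 0, 9, 0; Σd² = 18
ρ = 1 − 6·18/(6·35) = 1 − 108/210 = 0.486

0.486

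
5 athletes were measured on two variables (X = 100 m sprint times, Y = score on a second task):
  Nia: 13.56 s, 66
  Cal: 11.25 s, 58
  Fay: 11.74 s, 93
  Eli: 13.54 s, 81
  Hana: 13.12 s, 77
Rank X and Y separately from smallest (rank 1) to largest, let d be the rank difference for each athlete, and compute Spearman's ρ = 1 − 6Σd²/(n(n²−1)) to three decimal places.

0.100

Ranks of variable 1: 5, 1, 2, 4, 3
Ranks of variable 2: 2, 1, 5, 4, 3
d = r₁ − r₂: 3, 0, -3, 0, 0
d²: 9, 0, 9, 0, 0; Σd² = 18
ρ = 1 − 6·18/(5·24) = 1 − 108/120 = 0.100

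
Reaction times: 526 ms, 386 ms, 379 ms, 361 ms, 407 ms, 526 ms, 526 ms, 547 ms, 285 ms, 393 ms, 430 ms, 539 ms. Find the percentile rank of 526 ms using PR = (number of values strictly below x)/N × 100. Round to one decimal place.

58.3

N = 12.
Strictly below 526: 7. Equal to 526: 3.
PR = 7/12 × 100 = 58.3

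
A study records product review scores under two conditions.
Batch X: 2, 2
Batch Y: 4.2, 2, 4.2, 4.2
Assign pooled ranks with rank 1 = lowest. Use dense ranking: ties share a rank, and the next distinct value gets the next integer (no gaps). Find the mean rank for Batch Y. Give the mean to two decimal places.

1.75

Sorted (ascending): 2, 2, 2, 4.2, 4.2, 4.2
The 3 values of 2 share dense rank 1.
The 3 values of 4.2 share dense rank 2.
Batch Y values → pooled ranks: 4.2→2, 2→1, 4.2→2, 4.2→2
Mean rank = (2 + 1 + 2 + 2) / 4 = 1.75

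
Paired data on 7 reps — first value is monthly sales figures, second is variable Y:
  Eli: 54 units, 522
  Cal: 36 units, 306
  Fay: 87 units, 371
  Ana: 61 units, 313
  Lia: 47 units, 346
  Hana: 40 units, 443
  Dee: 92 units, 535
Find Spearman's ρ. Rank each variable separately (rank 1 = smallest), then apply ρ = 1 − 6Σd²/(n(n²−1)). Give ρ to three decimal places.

0.536

Ranks of variable 1: 4, 1, 6, 5, 3, 2, 7
Ranks of variable 2: 6, 1, 4, 2, 3, 5, 7
d = r₁ − r₂: -2, 0, 2, 3, 0, -3, 0
d²: 4, 0, 4, 9, 0, 9, 0; Σd² = 26
ρ = 1 − 6·26/(7·48) = 1 − 156/336 = 0.536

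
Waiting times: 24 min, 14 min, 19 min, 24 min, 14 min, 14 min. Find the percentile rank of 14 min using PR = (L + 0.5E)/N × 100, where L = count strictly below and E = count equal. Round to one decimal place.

25.0

N = 6.
Strictly below 14: 0. Equal to 14: 3.
PR = (0 + 0.5·3)/6 × 100 = 25.0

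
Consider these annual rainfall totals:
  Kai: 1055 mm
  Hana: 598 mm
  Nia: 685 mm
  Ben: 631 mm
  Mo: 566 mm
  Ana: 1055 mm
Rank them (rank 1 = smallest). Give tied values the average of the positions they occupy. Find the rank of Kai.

Sorted (ascending): 566, 598, 631, 685, 1055, 1055
The 2 values of 1055 occupy positions 5–6 → average rank (5+6)/2 = 5.5.
Kai has value 1055 mm → rank 5.5.

5.5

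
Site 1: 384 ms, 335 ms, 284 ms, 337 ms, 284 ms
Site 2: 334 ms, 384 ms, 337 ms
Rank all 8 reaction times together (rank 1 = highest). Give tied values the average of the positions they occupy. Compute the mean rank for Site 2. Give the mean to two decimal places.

3.67

Sorted (descending): 384, 384, 337, 337, 335, 334, 284, 284
The 2 values of 384 occupy positions 1–2 → average rank (1+2)/2 = 1.5.
The 2 values of 337 occupy positions 3–4 → average rank (3+4)/2 = 3.5.
The 2 values of 284 occupy positions 7–8 → average rank (7+8)/2 = 7.5.
Site 2 values → pooled ranks: 334→6, 384→1.5, 337→3.5
Mean rank = (6 + 1.5 + 3.5) / 3 = 3.67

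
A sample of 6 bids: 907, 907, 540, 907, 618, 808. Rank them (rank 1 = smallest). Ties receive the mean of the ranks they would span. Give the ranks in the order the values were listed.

Sorted (ascending): 540, 618, 808, 907, 907, 907
The 3 values of 907 occupy positions 4–6 → average rank 5.

5, 5, 1, 5, 2, 3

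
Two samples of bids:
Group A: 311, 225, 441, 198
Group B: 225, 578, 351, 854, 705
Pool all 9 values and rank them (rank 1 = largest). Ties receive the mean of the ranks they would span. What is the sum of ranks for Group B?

18.5

Sorted (descending): 854, 705, 578, 441, 351, 311, 225, 225, 198
The 2 values of 225 occupy positions 7–8 → average rank (7+8)/2 = 7.5.
Group B values → pooled ranks: 225→7.5, 578→3, 351→5, 854→1, 705→2
Rank sum = 7.5 + 3 + 5 + 1 + 2 = 18.5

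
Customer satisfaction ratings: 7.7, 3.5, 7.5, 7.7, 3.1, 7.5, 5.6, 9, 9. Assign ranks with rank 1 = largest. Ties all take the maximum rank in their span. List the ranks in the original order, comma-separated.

4, 8, 6, 4, 9, 6, 7, 2, 2

Sorted (descending): 9, 9, 7.7, 7.7, 7.5, 7.5, 5.6, 3.5, 3.1
The 2 values of 9 occupy positions 1–2 → each gets rank 2.
The 2 values of 7.7 occupy positions 3–4 → each gets rank 4.
The 2 values of 7.5 occupy positions 5–6 → each gets rank 6.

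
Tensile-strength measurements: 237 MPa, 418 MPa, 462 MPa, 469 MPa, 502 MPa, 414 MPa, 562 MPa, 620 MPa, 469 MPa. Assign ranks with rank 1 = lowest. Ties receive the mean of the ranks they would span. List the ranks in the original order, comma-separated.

Sorted (ascending): 237, 414, 418, 462, 469, 469, 502, 562, 620
The 2 values of 469 occupy positions 5–6 → average rank (5+6)/2 = 5.5.

1, 3, 4, 5.5, 7, 2, 8, 9, 5.5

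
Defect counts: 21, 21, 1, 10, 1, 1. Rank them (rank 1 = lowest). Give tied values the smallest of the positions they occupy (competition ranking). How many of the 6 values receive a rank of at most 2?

3

Sorted (ascending): 1, 1, 1, 10, 21, 21
The 3 values of 1 occupy positions 1–3 → each gets rank 1.
The 2 values of 21 occupy positions 5–6 → each gets rank 5.
Ranks ≤ 2: {1, 1, 1} → 3 values.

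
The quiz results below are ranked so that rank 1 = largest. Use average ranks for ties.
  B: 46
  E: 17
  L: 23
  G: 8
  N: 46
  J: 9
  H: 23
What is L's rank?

3.5

Sorted (descending): 46, 46, 23, 23, 17, 9, 8
The 2 values of 46 occupy positions 1–2 → average rank (1+2)/2 = 1.5.
The 2 values of 23 occupy positions 3–4 → average rank (3+4)/2 = 3.5.
L has value 23 → rank 3.5.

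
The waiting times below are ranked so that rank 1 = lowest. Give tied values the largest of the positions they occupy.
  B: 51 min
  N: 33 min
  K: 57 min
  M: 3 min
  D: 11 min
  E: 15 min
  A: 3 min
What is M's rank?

Sorted (ascending): 3, 3, 11, 15, 33, 51, 57
The 2 values of 3 occupy positions 1–2 → each gets rank 2.
M has value 3 min → rank 2.

2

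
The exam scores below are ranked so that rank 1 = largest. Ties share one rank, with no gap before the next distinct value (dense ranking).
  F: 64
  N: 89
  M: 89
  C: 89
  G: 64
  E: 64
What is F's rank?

2

Sorted (descending): 89, 89, 89, 64, 64, 64
The 3 values of 89 share dense rank 1.
The 3 values of 64 share dense rank 2.
F has value 64 → rank 2.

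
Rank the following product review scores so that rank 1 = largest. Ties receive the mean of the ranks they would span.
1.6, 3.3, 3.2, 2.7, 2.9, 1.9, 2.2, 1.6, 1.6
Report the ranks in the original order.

Sorted (descending): 3.3, 3.2, 2.9, 2.7, 2.2, 1.9, 1.6, 1.6, 1.6
The 3 values of 1.6 occupy positions 7–9 → average rank 8.

8, 1, 2, 4, 3, 6, 5, 8, 8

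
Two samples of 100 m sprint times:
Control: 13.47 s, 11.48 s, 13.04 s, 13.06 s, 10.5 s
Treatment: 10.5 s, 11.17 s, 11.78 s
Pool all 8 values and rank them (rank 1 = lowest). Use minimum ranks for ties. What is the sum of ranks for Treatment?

Sorted (ascending): 10.5, 10.5, 11.17, 11.48, 11.78, 13.04, 13.06, 13.47
The 2 values of 10.5 occupy positions 1–2 → each gets rank 1.
Treatment values → pooled ranks: 10.5→1, 11.17→3, 11.78→5
Rank sum = 1 + 3 + 5 = 9

9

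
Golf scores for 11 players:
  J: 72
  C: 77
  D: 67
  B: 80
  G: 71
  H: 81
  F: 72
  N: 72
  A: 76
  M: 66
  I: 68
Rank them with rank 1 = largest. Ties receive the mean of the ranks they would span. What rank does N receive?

6

Sorted (descending): 81, 80, 77, 76, 72, 72, 72, 71, 68, 67, 66
The 3 values of 72 occupy positions 5–7 → average rank 6.
N has value 72 → rank 6.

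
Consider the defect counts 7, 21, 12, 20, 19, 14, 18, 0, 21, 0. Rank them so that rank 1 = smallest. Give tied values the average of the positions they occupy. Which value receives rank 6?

Sorted (ascending): 0, 0, 7, 12, 14, 18, 19, 20, 21, 21
The 2 values of 0 occupy positions 1–2 → average rank (1+2)/2 = 1.5.
The 2 values of 21 occupy positions 9–10 → average rank (9+10)/2 = 9.5.
Rank 6 → value 18.

18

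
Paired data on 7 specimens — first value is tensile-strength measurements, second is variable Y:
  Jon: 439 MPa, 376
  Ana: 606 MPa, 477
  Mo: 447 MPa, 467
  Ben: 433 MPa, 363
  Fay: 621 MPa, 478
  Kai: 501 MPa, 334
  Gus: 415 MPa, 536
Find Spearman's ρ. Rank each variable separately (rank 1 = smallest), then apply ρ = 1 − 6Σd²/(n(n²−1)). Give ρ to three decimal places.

0.036

Ranks of variable 1: 3, 6, 4, 2, 7, 5, 1
Ranks of variable 2: 3, 5, 4, 2, 6, 1, 7
d = r₁ − r₂: 0, 1, 0, 0, 1, 4, -6
d²: 0, 1, 0, 0, 1, 16, 36; Σd² = 54
ρ = 1 − 6·54/(7·48) = 1 − 324/336 = 0.036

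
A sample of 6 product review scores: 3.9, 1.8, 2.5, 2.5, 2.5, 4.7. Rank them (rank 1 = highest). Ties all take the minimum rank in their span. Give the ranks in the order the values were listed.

Sorted (descending): 4.7, 3.9, 2.5, 2.5, 2.5, 1.8
The 3 values of 2.5 occupy positions 3–5 → each gets rank 3.

2, 6, 3, 3, 3, 1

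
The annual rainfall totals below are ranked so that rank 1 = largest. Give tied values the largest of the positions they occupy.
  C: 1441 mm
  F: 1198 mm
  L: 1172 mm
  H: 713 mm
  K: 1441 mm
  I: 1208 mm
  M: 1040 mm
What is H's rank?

7

Sorted (descending): 1441, 1441, 1208, 1198, 1172, 1040, 713
The 2 values of 1441 occupy positions 1–2 → each gets rank 2.
H has value 713 mm → rank 7.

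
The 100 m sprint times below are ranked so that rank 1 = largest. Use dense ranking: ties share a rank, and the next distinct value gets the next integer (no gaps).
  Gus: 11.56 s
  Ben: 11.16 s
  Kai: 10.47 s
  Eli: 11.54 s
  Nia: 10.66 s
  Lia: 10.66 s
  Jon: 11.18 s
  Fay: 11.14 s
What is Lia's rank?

6

Sorted (descending): 11.56, 11.54, 11.18, 11.16, 11.14, 10.66, 10.66, 10.47
The 2 values of 10.66 share dense rank 6.
Remaining distinct values take the next consecutive integers.
Lia has value 10.66 s → rank 6.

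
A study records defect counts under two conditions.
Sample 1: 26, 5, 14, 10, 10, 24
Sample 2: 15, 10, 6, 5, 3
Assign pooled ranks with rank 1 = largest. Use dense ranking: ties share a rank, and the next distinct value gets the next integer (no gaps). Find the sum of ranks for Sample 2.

29

Sorted (descending): 26, 24, 15, 14, 10, 10, 10, 6, 5, 5, 3
The 3 values of 10 share dense rank 5.
The 2 values of 5 share dense rank 7.
Remaining distinct values take the next consecutive integers.
Sample 2 values → pooled ranks: 15→3, 10→5, 6→6, 5→7, 3→8
Rank sum = 3 + 5 + 6 + 7 + 8 = 29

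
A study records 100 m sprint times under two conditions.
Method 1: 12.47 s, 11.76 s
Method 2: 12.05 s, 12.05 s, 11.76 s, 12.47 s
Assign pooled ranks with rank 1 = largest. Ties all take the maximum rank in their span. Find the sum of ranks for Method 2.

16

Sorted (descending): 12.47, 12.47, 12.05, 12.05, 11.76, 11.76
The 2 values of 12.47 occupy positions 1–2 → each gets rank 2.
The 2 values of 12.05 occupy positions 3–4 → each gets rank 4.
The 2 values of 11.76 occupy positions 5–6 → each gets rank 6.
Method 2 values → pooled ranks: 12.05→4, 12.05→4, 11.76→6, 12.47→2
Rank sum = 4 + 4 + 6 + 2 = 16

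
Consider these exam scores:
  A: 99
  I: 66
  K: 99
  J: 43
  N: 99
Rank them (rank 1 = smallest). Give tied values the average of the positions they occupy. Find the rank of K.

4

Sorted (ascending): 43, 66, 99, 99, 99
The 3 values of 99 occupy positions 3–5 → average rank 4.
K has value 99 → rank 4.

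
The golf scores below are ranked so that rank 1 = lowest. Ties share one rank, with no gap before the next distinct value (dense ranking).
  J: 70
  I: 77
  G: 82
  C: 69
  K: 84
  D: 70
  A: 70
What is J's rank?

2

Sorted (ascending): 69, 70, 70, 70, 77, 82, 84
The 3 values of 70 share dense rank 2.
Remaining distinct values take the next consecutive integers.
J has value 70 → rank 2.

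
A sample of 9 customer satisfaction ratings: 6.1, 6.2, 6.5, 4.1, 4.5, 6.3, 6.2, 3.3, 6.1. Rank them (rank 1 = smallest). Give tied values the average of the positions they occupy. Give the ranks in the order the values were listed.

4.5, 6.5, 9, 2, 3, 8, 6.5, 1, 4.5

Sorted (ascending): 3.3, 4.1, 4.5, 6.1, 6.1, 6.2, 6.2, 6.3, 6.5
The 2 values of 6.1 occupy positions 4–5 → average rank (4+5)/2 = 4.5.
The 2 values of 6.2 occupy positions 6–7 → average rank (6+7)/2 = 6.5.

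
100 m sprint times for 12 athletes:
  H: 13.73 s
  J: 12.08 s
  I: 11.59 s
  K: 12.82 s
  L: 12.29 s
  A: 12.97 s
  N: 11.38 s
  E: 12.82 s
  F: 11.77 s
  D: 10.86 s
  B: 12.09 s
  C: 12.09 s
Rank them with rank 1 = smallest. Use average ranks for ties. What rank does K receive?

9.5

Sorted (ascending): 10.86, 11.38, 11.59, 11.77, 12.08, 12.09, 12.09, 12.29, 12.82, 12.82, 12.97, 13.73
The 2 values of 12.09 occupy positions 6–7 → average rank (6+7)/2 = 6.5.
The 2 values of 12.82 occupy positions 9–10 → average rank (9+10)/2 = 9.5.
K has value 12.82 s → rank 9.5.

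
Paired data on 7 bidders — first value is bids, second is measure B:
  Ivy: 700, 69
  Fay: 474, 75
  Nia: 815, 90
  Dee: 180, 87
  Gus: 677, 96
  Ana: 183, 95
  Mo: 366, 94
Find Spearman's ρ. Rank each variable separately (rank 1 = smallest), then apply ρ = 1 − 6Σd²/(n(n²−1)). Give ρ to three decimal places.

Ranks of variable 1: 6, 4, 7, 1, 5, 2, 3
Ranks of variable 2: 1, 2, 4, 3, 7, 6, 5
d = r₁ − r₂: 5, 2, 3, -2, -2, -4, -2
d²: 25, 4, 9, 4, 4, 16, 4; Σd² = 66
ρ = 1 − 6·66/(7·48) = 1 − 396/336 = -0.179

-0.179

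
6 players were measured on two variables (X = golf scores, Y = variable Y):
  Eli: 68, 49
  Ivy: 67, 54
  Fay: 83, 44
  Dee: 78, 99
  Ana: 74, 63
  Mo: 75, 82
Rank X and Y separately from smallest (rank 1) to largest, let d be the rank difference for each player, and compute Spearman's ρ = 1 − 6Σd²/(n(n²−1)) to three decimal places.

Ranks of variable 1: 2, 1, 6, 5, 3, 4
Ranks of variable 2: 2, 3, 1, 6, 4, 5
d = r₁ − r₂: 0, -2, 5, -1, -1, -1
d²: 0, 4, 25, 1, 1, 1; Σd² = 32
ρ = 1 − 6·32/(6·35) = 1 − 192/210 = 0.086

0.086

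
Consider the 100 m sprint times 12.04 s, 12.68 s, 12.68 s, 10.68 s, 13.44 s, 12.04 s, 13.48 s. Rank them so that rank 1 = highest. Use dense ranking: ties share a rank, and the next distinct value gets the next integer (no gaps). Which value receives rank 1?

13.48

Sorted (descending): 13.48, 13.44, 12.68, 12.68, 12.04, 12.04, 10.68
The 2 values of 12.68 share dense rank 3.
The 2 values of 12.04 share dense rank 4.
Remaining distinct values take the next consecutive integers.
Rank 1 → value 13.48.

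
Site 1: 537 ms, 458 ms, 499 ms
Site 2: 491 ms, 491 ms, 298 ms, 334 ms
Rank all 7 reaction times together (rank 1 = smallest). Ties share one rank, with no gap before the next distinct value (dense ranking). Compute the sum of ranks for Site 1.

14

Sorted (ascending): 298, 334, 458, 491, 491, 499, 537
The 2 values of 491 share dense rank 4.
Remaining distinct values take the next consecutive integers.
Site 1 values → pooled ranks: 537→6, 458→3, 499→5
Rank sum = 6 + 3 + 5 = 14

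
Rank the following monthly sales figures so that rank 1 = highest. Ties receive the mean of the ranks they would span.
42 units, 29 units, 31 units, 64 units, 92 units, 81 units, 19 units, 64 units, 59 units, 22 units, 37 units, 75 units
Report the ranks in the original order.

Sorted (descending): 92, 81, 75, 64, 64, 59, 42, 37, 31, 29, 22, 19
The 2 values of 64 occupy positions 4–5 → average rank (4+5)/2 = 4.5.

7, 10, 9, 4.5, 1, 2, 12, 4.5, 6, 11, 8, 3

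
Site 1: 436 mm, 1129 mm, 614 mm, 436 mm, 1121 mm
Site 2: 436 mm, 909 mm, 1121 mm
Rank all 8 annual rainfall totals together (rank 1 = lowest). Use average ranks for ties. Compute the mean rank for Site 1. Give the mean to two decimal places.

4.50

Sorted (ascending): 436, 436, 436, 614, 909, 1121, 1121, 1129
The 3 values of 436 occupy positions 1–3 → average rank 2.
The 2 values of 1121 occupy positions 6–7 → average rank (6+7)/2 = 6.5.
Site 1 values → pooled ranks: 436→2, 1129→8, 614→4, 436→2, 1121→6.5
Mean rank = (2 + 8 + 4 + 2 + 6.5) / 5 = 4.50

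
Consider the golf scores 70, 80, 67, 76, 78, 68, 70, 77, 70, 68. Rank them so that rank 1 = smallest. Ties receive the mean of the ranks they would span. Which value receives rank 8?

77

Sorted (ascending): 67, 68, 68, 70, 70, 70, 76, 77, 78, 80
The 2 values of 68 occupy positions 2–3 → average rank (2+3)/2 = 2.5.
The 3 values of 70 occupy positions 4–6 → average rank 5.
Rank 8 → value 77.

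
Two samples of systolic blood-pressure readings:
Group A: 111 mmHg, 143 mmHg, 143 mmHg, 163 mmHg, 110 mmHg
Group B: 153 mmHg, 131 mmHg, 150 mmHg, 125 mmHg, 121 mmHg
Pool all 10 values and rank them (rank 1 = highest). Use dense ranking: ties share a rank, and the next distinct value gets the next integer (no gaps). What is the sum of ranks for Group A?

26

Sorted (descending): 163, 153, 150, 143, 143, 131, 125, 121, 111, 110
The 2 values of 143 share dense rank 4.
Remaining distinct values take the next consecutive integers.
Group A values → pooled ranks: 111→8, 143→4, 143→4, 163→1, 110→9
Rank sum = 8 + 4 + 4 + 1 + 9 = 26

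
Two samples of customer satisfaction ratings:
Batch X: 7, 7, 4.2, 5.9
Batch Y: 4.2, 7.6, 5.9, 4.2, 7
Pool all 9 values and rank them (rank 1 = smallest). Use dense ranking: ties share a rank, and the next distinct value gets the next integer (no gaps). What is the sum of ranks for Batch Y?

Sorted (ascending): 4.2, 4.2, 4.2, 5.9, 5.9, 7, 7, 7, 7.6
The 3 values of 4.2 share dense rank 1.
The 2 values of 5.9 share dense rank 2.
The 3 values of 7 share dense rank 3.
Remaining distinct values take the next consecutive integers.
Batch Y values → pooled ranks: 4.2→1, 7.6→4, 5.9→2, 4.2→1, 7→3
Rank sum = 1 + 4 + 2 + 1 + 3 = 11

11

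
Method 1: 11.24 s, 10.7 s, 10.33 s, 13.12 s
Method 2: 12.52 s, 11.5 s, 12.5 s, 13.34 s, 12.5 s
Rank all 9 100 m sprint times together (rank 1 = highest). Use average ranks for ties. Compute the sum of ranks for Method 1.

Sorted (descending): 13.34, 13.12, 12.52, 12.5, 12.5, 11.5, 11.24, 10.7, 10.33
The 2 values of 12.5 occupy positions 4–5 → average rank (4+5)/2 = 4.5.
Method 1 values → pooled ranks: 11.24→7, 10.7→8, 10.33→9, 13.12→2
Rank sum = 7 + 8 + 9 + 2 = 26

26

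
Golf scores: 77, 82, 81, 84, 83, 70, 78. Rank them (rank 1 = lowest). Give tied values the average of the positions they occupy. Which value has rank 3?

Sorted (ascending): 70, 77, 78, 81, 82, 83, 84
No ties — each value takes its position as its rank.
Rank 3 → value 78.

78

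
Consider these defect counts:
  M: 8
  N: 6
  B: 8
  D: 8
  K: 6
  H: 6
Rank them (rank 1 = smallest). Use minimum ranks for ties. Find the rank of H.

Sorted (ascending): 6, 6, 6, 8, 8, 8
The 3 values of 6 occupy positions 1–3 → each gets rank 1.
The 3 values of 8 occupy positions 4–6 → each gets rank 4.
H has value 6 → rank 1.

1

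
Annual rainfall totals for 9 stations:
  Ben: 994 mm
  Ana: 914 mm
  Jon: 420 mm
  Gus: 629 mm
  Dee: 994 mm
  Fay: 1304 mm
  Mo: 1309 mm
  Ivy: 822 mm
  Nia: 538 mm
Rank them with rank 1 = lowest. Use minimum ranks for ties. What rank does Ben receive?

Sorted (ascending): 420, 538, 629, 822, 914, 994, 994, 1304, 1309
The 2 values of 994 occupy positions 6–7 → each gets rank 6.
Ben has value 994 mm → rank 6.

6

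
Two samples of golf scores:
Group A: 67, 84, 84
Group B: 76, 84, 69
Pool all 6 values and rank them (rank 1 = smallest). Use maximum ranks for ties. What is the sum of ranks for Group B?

11

Sorted (ascending): 67, 69, 76, 84, 84, 84
The 3 values of 84 occupy positions 4–6 → each gets rank 6.
Group B values → pooled ranks: 76→3, 84→6, 69→2
Rank sum = 3 + 6 + 2 = 11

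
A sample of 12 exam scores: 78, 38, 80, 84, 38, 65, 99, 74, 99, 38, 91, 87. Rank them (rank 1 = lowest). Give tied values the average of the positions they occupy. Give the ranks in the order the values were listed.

Sorted (ascending): 38, 38, 38, 65, 74, 78, 80, 84, 87, 91, 99, 99
The 3 values of 38 occupy positions 1–3 → average rank 2.
The 2 values of 99 occupy positions 11–12 → average rank (11+12)/2 = 11.5.

6, 2, 7, 8, 2, 4, 11.5, 5, 11.5, 2, 10, 9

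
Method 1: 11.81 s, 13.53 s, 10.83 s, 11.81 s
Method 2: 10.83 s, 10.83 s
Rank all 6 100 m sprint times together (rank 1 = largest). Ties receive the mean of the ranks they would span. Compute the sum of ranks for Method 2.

10

Sorted (descending): 13.53, 11.81, 11.81, 10.83, 10.83, 10.83
The 2 values of 11.81 occupy positions 2–3 → average rank (2+3)/2 = 2.5.
The 3 values of 10.83 occupy positions 4–6 → average rank 5.
Method 2 values → pooled ranks: 10.83→5, 10.83→5
Rank sum = 5 + 5 = 10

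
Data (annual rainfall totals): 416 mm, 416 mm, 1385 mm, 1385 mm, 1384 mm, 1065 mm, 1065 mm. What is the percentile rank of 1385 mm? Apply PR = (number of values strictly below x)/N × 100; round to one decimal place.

N = 7.
Strictly below 1385: 5. Equal to 1385: 2.
PR = 5/7 × 100 = 71.4

71.4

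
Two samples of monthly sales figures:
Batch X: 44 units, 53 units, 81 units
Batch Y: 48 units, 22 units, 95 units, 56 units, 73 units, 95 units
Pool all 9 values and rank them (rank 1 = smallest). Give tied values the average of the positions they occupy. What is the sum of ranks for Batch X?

13

Sorted (ascending): 22, 44, 48, 53, 56, 73, 81, 95, 95
The 2 values of 95 occupy positions 8–9 → average rank (8+9)/2 = 8.5.
Batch X values → pooled ranks: 44→2, 53→4, 81→7
Rank sum = 2 + 4 + 7 = 13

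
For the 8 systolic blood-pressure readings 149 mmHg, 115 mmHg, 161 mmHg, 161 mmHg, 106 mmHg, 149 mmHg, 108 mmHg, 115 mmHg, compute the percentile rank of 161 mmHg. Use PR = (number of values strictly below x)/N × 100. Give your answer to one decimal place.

N = 8.
Strictly below 161: 6. Equal to 161: 2.
PR = 6/8 × 100 = 75.0

75.0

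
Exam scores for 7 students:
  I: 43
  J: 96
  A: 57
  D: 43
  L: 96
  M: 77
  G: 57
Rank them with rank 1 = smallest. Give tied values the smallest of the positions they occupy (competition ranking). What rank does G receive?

3

Sorted (ascending): 43, 43, 57, 57, 77, 96, 96
The 2 values of 43 occupy positions 1–2 → each gets rank 1.
The 2 values of 57 occupy positions 3–4 → each gets rank 3.
The 2 values of 96 occupy positions 6–7 → each gets rank 6.
G has value 57 → rank 3.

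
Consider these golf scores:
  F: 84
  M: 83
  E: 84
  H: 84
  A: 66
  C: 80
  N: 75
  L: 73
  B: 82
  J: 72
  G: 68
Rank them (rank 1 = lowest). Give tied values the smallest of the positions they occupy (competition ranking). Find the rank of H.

Sorted (ascending): 66, 68, 72, 73, 75, 80, 82, 83, 84, 84, 84
The 3 values of 84 occupy positions 9–11 → each gets rank 9.
H has value 84 → rank 9.

9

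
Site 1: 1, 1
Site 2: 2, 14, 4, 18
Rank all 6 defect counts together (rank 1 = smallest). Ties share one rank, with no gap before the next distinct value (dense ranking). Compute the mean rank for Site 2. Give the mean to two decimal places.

Sorted (ascending): 1, 1, 2, 4, 14, 18
The 2 values of 1 share dense rank 1.
Remaining distinct values take the next consecutive integers.
Site 2 values → pooled ranks: 2→2, 14→4, 4→3, 18→5
Mean rank = (2 + 4 + 3 + 5) / 4 = 3.50

3.50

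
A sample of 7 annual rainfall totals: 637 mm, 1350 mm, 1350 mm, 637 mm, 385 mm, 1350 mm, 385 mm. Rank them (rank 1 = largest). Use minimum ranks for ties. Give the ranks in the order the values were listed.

Sorted (descending): 1350, 1350, 1350, 637, 637, 385, 385
The 3 values of 1350 occupy positions 1–3 → each gets rank 1.
The 2 values of 637 occupy positions 4–5 → each gets rank 4.
The 2 values of 385 occupy positions 6–7 → each gets rank 6.

4, 1, 1, 4, 6, 1, 6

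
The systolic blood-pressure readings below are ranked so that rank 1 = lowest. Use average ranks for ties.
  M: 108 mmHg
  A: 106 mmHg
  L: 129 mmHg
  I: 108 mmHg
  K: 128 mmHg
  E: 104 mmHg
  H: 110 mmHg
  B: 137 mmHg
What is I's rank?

Sorted (ascending): 104, 106, 108, 108, 110, 128, 129, 137
The 2 values of 108 occupy positions 3–4 → average rank (3+4)/2 = 3.5.
I has value 108 mmHg → rank 3.5.

3.5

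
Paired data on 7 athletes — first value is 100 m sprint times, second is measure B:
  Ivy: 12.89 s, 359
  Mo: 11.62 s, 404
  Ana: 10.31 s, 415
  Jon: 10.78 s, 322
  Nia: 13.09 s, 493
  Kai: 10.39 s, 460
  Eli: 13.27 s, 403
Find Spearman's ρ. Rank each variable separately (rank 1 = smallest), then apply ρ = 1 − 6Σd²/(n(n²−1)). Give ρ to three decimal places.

Ranks of variable 1: 5, 4, 1, 3, 6, 2, 7
Ranks of variable 2: 2, 4, 5, 1, 7, 6, 3
d = r₁ − r₂: 3, 0, -4, 2, -1, -4, 4
d²: 9, 0, 16, 4, 1, 16, 16; Σd² = 62
ρ = 1 − 6·62/(7·48) = 1 − 372/336 = -0.107

-0.107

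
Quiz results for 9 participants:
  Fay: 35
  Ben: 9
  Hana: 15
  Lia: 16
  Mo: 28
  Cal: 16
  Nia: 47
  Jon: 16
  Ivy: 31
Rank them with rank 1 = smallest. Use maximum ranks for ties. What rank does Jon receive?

5

Sorted (ascending): 9, 15, 16, 16, 16, 28, 31, 35, 47
The 3 values of 16 occupy positions 3–5 → each gets rank 5.
Jon has value 16 → rank 5.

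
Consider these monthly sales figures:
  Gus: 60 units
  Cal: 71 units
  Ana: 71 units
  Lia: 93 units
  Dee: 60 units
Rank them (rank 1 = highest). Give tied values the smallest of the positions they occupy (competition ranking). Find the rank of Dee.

4

Sorted (descending): 93, 71, 71, 60, 60
The 2 values of 71 occupy positions 2–3 → each gets rank 2.
The 2 values of 60 occupy positions 4–5 → each gets rank 4.
Dee has value 60 units → rank 4.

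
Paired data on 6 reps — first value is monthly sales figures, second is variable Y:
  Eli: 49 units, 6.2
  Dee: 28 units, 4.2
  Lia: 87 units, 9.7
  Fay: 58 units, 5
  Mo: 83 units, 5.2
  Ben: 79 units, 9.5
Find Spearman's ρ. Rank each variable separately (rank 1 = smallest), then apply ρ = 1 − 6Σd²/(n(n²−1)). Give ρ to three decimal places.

0.714

Ranks of variable 1: 2, 1, 6, 3, 5, 4
Ranks of variable 2: 4, 1, 6, 2, 3, 5
d = r₁ − r₂: -2, 0, 0, 1, 2, -1
d²: 4, 0, 0, 1, 4, 1; Σd² = 10
ρ = 1 − 6·10/(6·35) = 1 − 60/210 = 0.714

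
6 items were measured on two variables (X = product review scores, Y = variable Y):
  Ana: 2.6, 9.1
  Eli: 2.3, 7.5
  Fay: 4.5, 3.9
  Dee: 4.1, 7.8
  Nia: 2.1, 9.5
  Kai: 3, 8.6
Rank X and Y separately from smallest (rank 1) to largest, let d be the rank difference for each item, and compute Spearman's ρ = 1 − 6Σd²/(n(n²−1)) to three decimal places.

Ranks of variable 1: 3, 2, 6, 5, 1, 4
Ranks of variable 2: 5, 2, 1, 3, 6, 4
d = r₁ − r₂: -2, 0, 5, 2, -5, 0
d²: 4, 0, 25, 4, 25, 0; Σd² = 58
ρ = 1 − 6·58/(6·35) = 1 − 348/210 = -0.657

-0.657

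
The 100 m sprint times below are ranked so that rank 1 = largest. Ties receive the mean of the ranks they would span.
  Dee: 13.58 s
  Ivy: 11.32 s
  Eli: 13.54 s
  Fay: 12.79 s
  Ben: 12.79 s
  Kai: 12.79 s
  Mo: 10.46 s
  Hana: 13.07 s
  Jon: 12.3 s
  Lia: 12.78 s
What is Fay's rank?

5

Sorted (descending): 13.58, 13.54, 13.07, 12.79, 12.79, 12.79, 12.78, 12.3, 11.32, 10.46
The 3 values of 12.79 occupy positions 4–6 → average rank 5.
Fay has value 12.79 s → rank 5.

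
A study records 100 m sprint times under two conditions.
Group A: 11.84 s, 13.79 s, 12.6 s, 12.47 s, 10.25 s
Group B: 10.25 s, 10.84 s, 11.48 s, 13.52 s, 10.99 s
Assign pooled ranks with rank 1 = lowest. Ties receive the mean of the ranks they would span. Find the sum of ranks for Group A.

32.5

Sorted (ascending): 10.25, 10.25, 10.84, 10.99, 11.48, 11.84, 12.47, 12.6, 13.52, 13.79
The 2 values of 10.25 occupy positions 1–2 → average rank (1+2)/2 = 1.5.
Group A values → pooled ranks: 11.84→6, 13.79→10, 12.6→8, 12.47→7, 10.25→1.5
Rank sum = 6 + 10 + 8 + 7 + 1.5 = 32.5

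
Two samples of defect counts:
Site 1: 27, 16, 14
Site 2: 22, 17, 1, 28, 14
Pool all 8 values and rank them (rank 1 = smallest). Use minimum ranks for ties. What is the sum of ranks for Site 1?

13

Sorted (ascending): 1, 14, 14, 16, 17, 22, 27, 28
The 2 values of 14 occupy positions 2–3 → each gets rank 2.
Site 1 values → pooled ranks: 27→7, 16→4, 14→2
Rank sum = 7 + 4 + 2 = 13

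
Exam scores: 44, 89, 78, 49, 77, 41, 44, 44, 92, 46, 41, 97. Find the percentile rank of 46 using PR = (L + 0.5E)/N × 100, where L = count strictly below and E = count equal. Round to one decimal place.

N = 12.
Strictly below 46: 5. Equal to 46: 1.
PR = (5 + 0.5·1)/12 × 100 = 45.8

45.8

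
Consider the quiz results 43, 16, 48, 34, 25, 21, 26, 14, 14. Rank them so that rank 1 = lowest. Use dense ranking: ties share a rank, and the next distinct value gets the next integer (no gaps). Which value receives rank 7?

Sorted (ascending): 14, 14, 16, 21, 25, 26, 34, 43, 48
The 2 values of 14 share dense rank 1.
Remaining distinct values take the next consecutive integers.
Rank 7 → value 43.

43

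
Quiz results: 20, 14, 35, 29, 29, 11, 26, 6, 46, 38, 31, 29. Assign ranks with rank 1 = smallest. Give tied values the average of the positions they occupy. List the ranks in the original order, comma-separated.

Sorted (ascending): 6, 11, 14, 20, 26, 29, 29, 29, 31, 35, 38, 46
The 3 values of 29 occupy positions 6–8 → average rank 7.

4, 3, 10, 7, 7, 2, 5, 1, 12, 11, 9, 7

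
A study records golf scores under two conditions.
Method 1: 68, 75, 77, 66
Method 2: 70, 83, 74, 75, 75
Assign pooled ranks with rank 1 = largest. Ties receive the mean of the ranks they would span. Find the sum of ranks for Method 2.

Sorted (descending): 83, 77, 75, 75, 75, 74, 70, 68, 66
The 3 values of 75 occupy positions 3–5 → average rank 4.
Method 2 values → pooled ranks: 70→7, 83→1, 74→6, 75→4, 75→4
Rank sum = 7 + 1 + 6 + 4 + 4 = 22

22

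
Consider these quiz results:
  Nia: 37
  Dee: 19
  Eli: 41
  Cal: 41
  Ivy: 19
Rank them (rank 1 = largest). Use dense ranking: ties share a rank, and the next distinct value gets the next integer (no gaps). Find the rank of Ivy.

3

Sorted (descending): 41, 41, 37, 19, 19
The 2 values of 41 share dense rank 1.
The 2 values of 19 share dense rank 3.
Remaining distinct values take the next consecutive integers.
Ivy has value 19 → rank 3.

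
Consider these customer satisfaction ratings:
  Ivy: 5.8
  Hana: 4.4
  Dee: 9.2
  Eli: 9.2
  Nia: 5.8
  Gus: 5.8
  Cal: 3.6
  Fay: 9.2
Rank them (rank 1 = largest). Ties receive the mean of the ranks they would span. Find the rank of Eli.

Sorted (descending): 9.2, 9.2, 9.2, 5.8, 5.8, 5.8, 4.4, 3.6
The 3 values of 9.2 occupy positions 1–3 → average rank 2.
The 3 values of 5.8 occupy positions 4–6 → average rank 5.
Eli has value 9.2 → rank 2.

2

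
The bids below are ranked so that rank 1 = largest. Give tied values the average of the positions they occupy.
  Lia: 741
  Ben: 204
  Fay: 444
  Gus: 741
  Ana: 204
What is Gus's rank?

1.5

Sorted (descending): 741, 741, 444, 204, 204
The 2 values of 741 occupy positions 1–2 → average rank (1+2)/2 = 1.5.
The 2 values of 204 occupy positions 4–5 → average rank (4+5)/2 = 4.5.
Gus has value 741 → rank 1.5.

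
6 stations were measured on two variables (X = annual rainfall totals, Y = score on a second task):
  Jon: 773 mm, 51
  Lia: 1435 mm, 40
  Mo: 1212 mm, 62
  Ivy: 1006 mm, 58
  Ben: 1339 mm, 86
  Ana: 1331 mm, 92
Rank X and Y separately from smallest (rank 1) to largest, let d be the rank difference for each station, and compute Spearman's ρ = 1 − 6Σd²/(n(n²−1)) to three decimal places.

0.086

Ranks of variable 1: 1, 6, 3, 2, 5, 4
Ranks of variable 2: 2, 1, 4, 3, 5, 6
d = r₁ − r₂: -1, 5, -1, -1, 0, -2
d²: 1, 25, 1, 1, 0, 4; Σd² = 32
ρ = 1 − 6·32/(6·35) = 1 − 192/210 = 0.086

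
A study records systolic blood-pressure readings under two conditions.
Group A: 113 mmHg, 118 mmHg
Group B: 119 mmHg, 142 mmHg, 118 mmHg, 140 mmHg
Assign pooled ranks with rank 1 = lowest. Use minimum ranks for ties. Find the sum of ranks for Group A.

3

Sorted (ascending): 113, 118, 118, 119, 140, 142
The 2 values of 118 occupy positions 2–3 → each gets rank 2.
Group A values → pooled ranks: 113→1, 118→2
Rank sum = 1 + 2 = 3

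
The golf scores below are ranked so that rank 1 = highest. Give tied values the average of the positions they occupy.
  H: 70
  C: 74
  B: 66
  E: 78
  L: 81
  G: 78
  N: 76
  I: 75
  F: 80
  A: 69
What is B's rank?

Sorted (descending): 81, 80, 78, 78, 76, 75, 74, 70, 69, 66
The 2 values of 78 occupy positions 3–4 → average rank (3+4)/2 = 3.5.
B has value 66 → rank 10.

10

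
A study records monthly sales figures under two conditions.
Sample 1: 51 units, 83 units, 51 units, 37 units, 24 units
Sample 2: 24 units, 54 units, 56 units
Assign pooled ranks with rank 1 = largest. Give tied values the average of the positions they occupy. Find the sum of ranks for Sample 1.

Sorted (descending): 83, 56, 54, 51, 51, 37, 24, 24
The 2 values of 51 occupy positions 4–5 → average rank (4+5)/2 = 4.5.
The 2 values of 24 occupy positions 7–8 → average rank (7+8)/2 = 7.5.
Sample 1 values → pooled ranks: 51→4.5, 83→1, 51→4.5, 37→6, 24→7.5
Rank sum = 4.5 + 1 + 4.5 + 6 + 7.5 = 23.5

23.5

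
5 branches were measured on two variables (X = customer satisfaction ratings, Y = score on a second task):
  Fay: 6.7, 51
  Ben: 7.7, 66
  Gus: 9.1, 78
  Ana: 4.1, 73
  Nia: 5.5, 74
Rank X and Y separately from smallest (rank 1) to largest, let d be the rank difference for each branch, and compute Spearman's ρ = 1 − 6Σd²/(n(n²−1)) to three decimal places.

0.200

Ranks of variable 1: 3, 4, 5, 1, 2
Ranks of variable 2: 1, 2, 5, 3, 4
d = r₁ − r₂: 2, 2, 0, -2, -2
d²: 4, 4, 0, 4, 4; Σd² = 16
ρ = 1 − 6·16/(5·24) = 1 − 96/120 = 0.200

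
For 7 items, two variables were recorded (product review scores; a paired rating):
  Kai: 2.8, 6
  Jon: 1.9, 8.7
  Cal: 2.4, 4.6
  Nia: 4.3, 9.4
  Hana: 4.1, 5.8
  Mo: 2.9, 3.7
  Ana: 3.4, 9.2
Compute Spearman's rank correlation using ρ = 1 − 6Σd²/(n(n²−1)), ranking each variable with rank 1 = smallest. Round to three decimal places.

0.357

Ranks of variable 1: 3, 1, 2, 7, 6, 4, 5
Ranks of variable 2: 4, 5, 2, 7, 3, 1, 6
d = r₁ − r₂: -1, -4, 0, 0, 3, 3, -1
d²: 1, 16, 0, 0, 9, 9, 1; Σd² = 36
ρ = 1 − 6·36/(7·48) = 1 − 216/336 = 0.357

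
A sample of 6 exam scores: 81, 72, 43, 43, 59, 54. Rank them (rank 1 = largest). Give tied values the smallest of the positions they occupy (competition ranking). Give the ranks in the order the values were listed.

Sorted (descending): 81, 72, 59, 54, 43, 43
The 2 values of 43 occupy positions 5–6 → each gets rank 5.

1, 2, 5, 5, 3, 4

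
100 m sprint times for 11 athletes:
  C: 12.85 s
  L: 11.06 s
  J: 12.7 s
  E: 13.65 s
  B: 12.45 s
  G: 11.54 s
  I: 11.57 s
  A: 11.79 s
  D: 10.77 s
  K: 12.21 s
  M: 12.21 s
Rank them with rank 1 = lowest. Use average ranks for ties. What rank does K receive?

Sorted (ascending): 10.77, 11.06, 11.54, 11.57, 11.79, 12.21, 12.21, 12.45, 12.7, 12.85, 13.65
The 2 values of 12.21 occupy positions 6–7 → average rank (6+7)/2 = 6.5.
K has value 12.21 s → rank 6.5.

6.5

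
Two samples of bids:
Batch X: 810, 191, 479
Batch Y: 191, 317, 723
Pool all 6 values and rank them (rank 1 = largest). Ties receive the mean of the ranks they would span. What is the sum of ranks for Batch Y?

Sorted (descending): 810, 723, 479, 317, 191, 191
The 2 values of 191 occupy positions 5–6 → average rank (5+6)/2 = 5.5.
Batch Y values → pooled ranks: 191→5.5, 317→4, 723→2
Rank sum = 5.5 + 4 + 2 = 11.5

11.5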